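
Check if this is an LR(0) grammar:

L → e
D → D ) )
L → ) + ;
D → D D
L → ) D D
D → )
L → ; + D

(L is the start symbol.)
A grammar is LR(0) if no state in the canonical LR(0) collection has:
  - both a shift item (dot before a terminal) and a complete item (shift-reduce conflict), or
  - two or more complete items (reduce-reduce conflict; the accept item [L' → L .] counts as a complete item here).

Augment with L' → L and build the canonical LR(0) collection (I0 = CLOSURE({[L' → . L]}), then GOTO on every symbol after a dot until no new states appear). It has 15 states:
  I0: { [L → . ) + ;], [L → . ) D D], [L → . ; + D], [L → . e], [L' → . L] }  — shift
  I1: { [D → . )], [D → . D ) )], [D → . D D], [L → ) . + ;], [L → ) . D D] }  — shift
  I2: { [L → ; . + D] }  — shift
  I3: { [L' → L .] }  — accept
  I4: { [L → e .] }  — reduce
  I5: { [D → . )], [D → . D ) )], [D → . D D], [L → ; + . D] }  — shift
  I6: { [D → ) .] }  — reduce
  I7: { [D → . )], [D → . D ) )], [D → . D D], [D → D . ) )], [D → D . D], [L → ; + D .] }  — shift, reduce
  I8: { [D → ) .], [D → D ) . )] }  — shift, reduce
  I9: { [D → . )], [D → . D ) )], [D → . D D], [D → D . ) )], [D → D . D], [D → D D .] }  — shift, reduce
  I10: { [D → D ) ) .] }  — reduce
  I11: { [L → ) + . ;] }  — shift
  I12: { [D → . )], [D → . D ) )], [D → . D D], [D → D . ) )], [D → D . D], [L → ) D . D] }  — shift
  I13: { [D → . )], [D → . D ) )], [D → . D D], [D → D . ) )], [D → D . D], [D → D D .], [L → ) D D .] }  — shift, 2 reduces
  I14: { [L → ) + ; .] }  — reduce

Conflict in state I7:
  Shift-reduce conflict between [L → ; + D .] and [D → . )]
So the grammar is NOT LR(0).

Answer: No. Shift-reduce conflict between [L → ; + D .] and [D → . )]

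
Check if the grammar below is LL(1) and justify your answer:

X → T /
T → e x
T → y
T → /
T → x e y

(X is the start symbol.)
Yes, the grammar is LL(1).

For T:
  PREDICT(T → e x) = { 'e' }
  PREDICT(T → y) = { 'y' }
  PREDICT(T → '/') = { '/' }
  PREDICT(T → x e y) = { 'x' }
X has a single production, so nothing to check there.

All predict sets are disjoint. The grammar IS LL(1).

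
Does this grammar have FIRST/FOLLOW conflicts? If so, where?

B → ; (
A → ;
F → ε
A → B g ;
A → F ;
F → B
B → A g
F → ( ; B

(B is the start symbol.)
Nullable non-terminals: F.
FIRST sets used below: FIRST(B) = { '(', ';' }

F: nullable alternative(s) F → ε; FOLLOW(F) = { ';' }
  F → ε: FIRST \ {ε} = { } — this is the only nullable alternative, skip
  F → B: FIRST \ {ε} = { '(', ';' } — overlaps FOLLOW(F) on { ';' }: CONFLICT
  F → ( ; B: FIRST \ {ε} = { '(' } — disjoint from FOLLOW(F)

A, B have no nullable alternative, so no FIRST/FOLLOW check is needed there.

So the grammar has 1 FIRST/FOLLOW conflict (marked CONFLICT above).

Answer: Yes. F → B with FOLLOW(F) on { ';' }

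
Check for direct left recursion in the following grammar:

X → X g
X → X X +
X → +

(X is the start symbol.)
Yes, X is left-recursive

Direct left recursion occurs when N → N α for some non-terminal N (the right-hand side begins with the left-hand side itself).

X → X g: LEFT RECURSIVE (starts with X)
X → X X +: LEFT RECURSIVE (starts with X)
X → +: starts with '+'

The grammar has direct left recursion on: X.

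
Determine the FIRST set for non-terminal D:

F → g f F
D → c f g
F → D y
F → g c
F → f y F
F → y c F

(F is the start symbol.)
From D → c f g:
  - c is a terminal: add 'c' and stop

Collecting: FIRST(D) = { 'c' }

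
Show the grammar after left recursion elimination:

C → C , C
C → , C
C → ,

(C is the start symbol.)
C is directly left-recursive. The standard transformation for
  A → A α₁ | ... | A α_m | β₁ | ... | β_n
is
  A  → β₁ A' | ... | β_n A'
  A' → α₁ A' | ... | α_m A' | ε

C → , C becomes C → , C C'
C → , becomes C → , C'
C → C , C becomes C' → , C C'
Add C' → ε

Resulting grammar:
C → , C C'
C → , C'
C' → , C C'
C' → ε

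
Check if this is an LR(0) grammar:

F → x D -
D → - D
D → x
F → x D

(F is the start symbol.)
No. Shift-reduce conflict between [F → x D .] and [F → x D . -]

A grammar is LR(0) if no state in the canonical LR(0) collection has:
  - both a shift item (dot before a terminal) and a complete item (shift-reduce conflict), or
  - two or more complete items (reduce-reduce conflict; the accept item [F' → F .] counts as a complete item here).

Augment with F' → F and build the canonical LR(0) collection (I0 = CLOSURE({[F' → . F]}), then GOTO on every symbol after a dot until no new states appear). It has 8 states:
  I0: { [F → . x D -], [F → . x D], [F' → . F] }  — shift
  I1: { [F' → F .] }  — accept
  I2: { [D → . - D], [D → . x], [F → x . D -], [F → x . D] }  — shift
  I3: { [D → - . D], [D → . - D], [D → . x] }  — shift
  I4: { [F → x D . -], [F → x D .] }  — shift, reduce
  I5: { [D → x .] }  — reduce
  I6: { [F → x D - .] }  — reduce
  I7: { [D → - D .] }  — reduce

Conflict in state I4:
  Shift-reduce conflict between [F → x D .] and [F → x D . -]
So the grammar is NOT LR(0).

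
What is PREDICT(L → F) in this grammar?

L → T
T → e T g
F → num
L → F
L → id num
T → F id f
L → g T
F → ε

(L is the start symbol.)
PREDICT(L → F) = (FIRST(RHS) \ {ε}) ∪ (FOLLOW(L) if ε ∈ FIRST(RHS), i.e. RHS ⇒* ε)
FIRST(F) = { 'num', ε }
FIRST(F) = { 'num', ε }
ε ∈ FIRST(F) (the right-hand side is nullable), so add FOLLOW(L) = { $ }
PREDICT(L → F) = { $, 'num' }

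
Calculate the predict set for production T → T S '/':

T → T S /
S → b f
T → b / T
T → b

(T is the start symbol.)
PREDICT(T → T S '/') = (FIRST(RHS) \ {ε}) ∪ (FOLLOW(T) if ε ∈ FIRST(RHS), i.e. RHS ⇒* ε)
FIRST(T) = { 'b' }
FIRST(T S '/') = { 'b' }
ε ∉ FIRST(T S '/'), so FOLLOW(T) is not added.
PREDICT(T → T S '/') = { 'b' }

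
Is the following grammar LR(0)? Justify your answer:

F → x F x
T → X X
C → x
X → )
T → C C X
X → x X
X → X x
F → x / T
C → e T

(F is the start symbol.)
No. Shift-reduce conflict between [C → x .] and [X → . )]

Augment with F' → F and build the canonical LR(0) collection (I0 = CLOSURE({[F' → . F]}), then GOTO on every symbol after a dot until no new states appear). It has 21 states:
  I0: { [F → . x / T], [F → . x F x], [F' → . F] }  — shift
  I1: { [F' → F .] }  — accept
  I2: { [F → . x / T], [F → . x F x], [F → x . / T], [F → x . F x] }  — shift
  I3: { [C → . e T], [C → . x], [F → x / . T], [T → . C C X], [T → . X X], [X → . )], [X → . X x], [X → . x X] }  — shift
  I4: { [F → x F . x] }  — shift
  I5: { [F → x F x .] }  — reduce
  I6: { [X → ) .] }  — reduce
  I7: { [C → . e T], [C → . x], [T → C . C X] }  — shift
  I8: { [F → x / T .] }  — reduce
  I9: { [T → X . X], [X → . )], [X → . X x], [X → . x X], [X → X . x] }  — shift
  I10: { [C → . e T], [C → . x], [C → e . T], [T → . C C X], [T → . X X], [X → . )], [X → . X x], [X → . x X] }  — shift
  I11: { [C → x .], [X → . )], [X → . X x], [X → . x X], [X → x . X] }  — shift, reduce
  I12: { [X → X . x], [X → x X .] }  — shift, reduce
  I13: { [X → . )], [X → . X x], [X → . x X], [X → x . X] }  — shift
  I14: { [X → X x .] }  — reduce
  I15: { [C → e T .] }  — reduce
  I16: { [T → X X .], [X → X . x] }  — shift, reduce
  I17: { [X → . )], [X → . X x], [X → . x X], [X → X x .], [X → x . X] }  — shift, reduce
  I18: { [T → C C . X], [X → . )], [X → . X x], [X → . x X] }  — shift
  I19: { [C → x .] }  — reduce
  I20: { [T → C C X .], [X → X . x] }  — shift, reduce

Conflict in state I11:
  Shift-reduce conflict between [C → x .] and [X → . )]
So the grammar is NOT LR(0).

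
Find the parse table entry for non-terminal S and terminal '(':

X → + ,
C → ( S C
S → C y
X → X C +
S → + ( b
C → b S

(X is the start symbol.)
S → C y

To find M[S, '('], we find productions for S where '(' is in the predict set (PREDICT(N → α) = (FIRST(α) \ {ε}) ∪ (FOLLOW(N) if α ⇒* ε)).

Relevant sets:
  FIRST(C) = { '(', 'b' }

S → C y: PREDICT = { '(', 'b' }
  '(' is in predict set, so this production goes in M[S, '(']
S → + ( b: PREDICT = { '+' }

M[S, '('] = S → C y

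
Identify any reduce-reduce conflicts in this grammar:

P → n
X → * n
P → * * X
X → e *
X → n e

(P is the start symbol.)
No reduce-reduce conflicts

A reduce-reduce conflict occurs when an LR(0) state has two complete items [A → α .] and [B → β .] — both call for a reduction, and with no lookahead the parser cannot choose between them.

Augment with P' → P and build the canonical LR(0) collection (I0 = CLOSURE({[P' → . P]}), then GOTO on every symbol after a dot until no new states appear). It has 12 states:
  I0: { [P → . * * X], [P → . n], [P' → . P] }  — shift
  I1: { [P → * . * X] }  — shift
  I2: { [P' → P .] }  — accept
  I3: { [P → n .] }  — reduce
  I4: { [P → * * . X], [X → . * n], [X → . e *], [X → . n e] }  — shift
  I5: { [X → * . n] }  — shift
  I6: { [P → * * X .] }  — reduce
  I7: { [X → e . *] }  — shift
  I8: { [X → n . e] }  — shift
  I9: { [X → n e .] }  — reduce
  I10: { [X → e * .] }  — reduce
  I11: { [X → * n .] }  — reduce

No state contains more than one complete item.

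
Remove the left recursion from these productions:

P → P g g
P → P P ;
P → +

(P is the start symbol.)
P → + P'
P' → g g P'
P' → P ; P'
P' → ε

P is directly left-recursive. The standard transformation for
  A → A α₁ | ... | A α_m | β₁ | ... | β_n
is
  A  → β₁ A' | ... | β_n A'
  A' → α₁ A' | ... | α_m A' | ε

P → + becomes P → + P'
P → P g g becomes P' → g g P'
P → P P ; becomes P' → P ; P'
Add P' → ε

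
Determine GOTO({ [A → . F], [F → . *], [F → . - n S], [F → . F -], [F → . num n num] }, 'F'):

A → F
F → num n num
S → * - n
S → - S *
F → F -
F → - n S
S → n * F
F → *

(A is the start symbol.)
GOTO(I, 'F') = CLOSURE({ [A → αX.β] : [A → α.Xβ] ∈ I, X = 'F' })

Items with dot before 'F', with the dot advanced:
  [A → . F] → [A → F .]
  [F → . F -] → [F → F . -]
Closure adds nothing (no advanced item has the dot before a non-terminal).

GOTO = { [A → F .], [F → F . -] }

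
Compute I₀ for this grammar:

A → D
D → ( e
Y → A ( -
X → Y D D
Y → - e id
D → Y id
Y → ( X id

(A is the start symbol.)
{ [A → . D], [A' → . A], [D → . ( e], [D → . Y id], [Y → . ( X id], [Y → . - e id], [Y → . A ( -] }

First, augment the grammar with A' → A
I₀ = CLOSURE({ [A' → . A] }):
  [A' → . A] has the dot before A: add [A → . D]
  [A → . D] has the dot before D: add [D → . ( e], [D → . Y id]
  [D → . Y id] has the dot before Y: add [Y → . A ( -], [Y → . - e id], [Y → . ( X id]
No further items can be added.

I₀ = { [A → . D], [A' → . A], [D → . ( e], [D → . Y id], [Y → . ( X id], [Y → . - e id], [Y → . A ( -] }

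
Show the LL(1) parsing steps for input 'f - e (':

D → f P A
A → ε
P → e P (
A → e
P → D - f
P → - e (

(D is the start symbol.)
LL(1) parsing maintains a stack (initially the start symbol over $) and the input. At each step: if the stack top is a terminal, match it against the current input token; if it is a non-terminal N, replace it with the RHS of M[N, lookahead] (the unique production whose predict set contains the lookahead).

Stack is shown with the top on the left.

Stack      Input      Action
----------------------------
D $        f - e ( $  output D → f P A
f P A $    f - e ( $  match 'f'
P A $      - e ( $    output P → - e (
- e ( A $  - e ( $    match '-'
e ( A $    e ( $      match 'e'
( A $      ( $        match '('
A $        $          output A → ε
$          $          accept

The string is accepted.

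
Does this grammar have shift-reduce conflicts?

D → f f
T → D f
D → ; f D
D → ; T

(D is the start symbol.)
Yes — I9: [D → f f .] vs [D → f . f]

A shift-reduce conflict occurs when an LR(0) state has both:
  - a complete (reduce) item [A → α .] (dot at the end), and
  - a shift item [B → β . c γ] (dot before a terminal).

Augment with D' → D and build the canonical LR(0) collection (I0 = CLOSURE({[D' → . D]}), then GOTO on every symbol after a dot until no new states appear). It has 11 states:
  I0: { [D → . ; T], [D → . ; f D], [D → . f f], [D' → . D] }  — shift
  I1: { [D → . ; T], [D → . ; f D], [D → . f f], [D → ; . T], [D → ; . f D], [T → . D f] }  — shift
  I2: { [D' → D .] }  — accept
  I3: { [D → f . f] }  — shift
  I4: { [D → f f .] }  — reduce
  I5: { [T → D . f] }  — shift
  I6: { [D → ; T .] }  — reduce
  I7: { [D → . ; T], [D → . ; f D], [D → . f f], [D → ; f . D], [D → f . f] }  — shift
  I8: { [D → ; f D .] }  — reduce
  I9: { [D → f . f], [D → f f .] }  — shift, reduce
  I10: { [T → D f .] }  — reduce

I9 contains reduce item [D → f f .] and shift item [D → f . f] — shift-reduce conflict.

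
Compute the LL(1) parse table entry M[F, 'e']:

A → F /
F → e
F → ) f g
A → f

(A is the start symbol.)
To find M[F, 'e'], we find productions for F where 'e' is in the predict set (PREDICT(N → α) = (FIRST(α) \ {ε}) ∪ (FOLLOW(N) if α ⇒* ε)).

F → e: PREDICT = { 'e' }
  'e' is in predict set, so this production goes in M[F, 'e']
F → ) f g: PREDICT = { ')' }

M[F, 'e'] = F → e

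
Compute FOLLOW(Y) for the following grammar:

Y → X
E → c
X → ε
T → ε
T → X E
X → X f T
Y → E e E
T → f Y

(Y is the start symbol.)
{ $, 'c', 'f' }

Y is the start symbol, so $ ∈ FOLLOW(Y).
In T → f Y: Y is at the end, add FOLLOW(T)

The FOLLOW sets referred to above (computed the same way, to a fixed point):
  FOLLOW(T) = { $, 'c', 'f' }

Taking the union: FOLLOW(Y) = { $, 'c', 'f' }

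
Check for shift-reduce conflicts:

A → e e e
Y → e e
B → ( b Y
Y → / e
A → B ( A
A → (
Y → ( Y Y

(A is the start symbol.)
Yes — I1: [A → ( .] vs [B → ( . b Y]

A shift-reduce conflict occurs when an LR(0) state has both:
  - a complete (reduce) item [A → α .] (dot at the end), and
  - a shift item [B → β . c γ] (dot before a terminal).

Augment with A' → A and build the canonical LR(0) collection (I0 = CLOSURE({[A' → . A]}), then GOTO on every symbol after a dot until no new states appear). It has 18 states:
  I0: { [A → . (], [A → . B ( A], [A → . e e e], [A' → . A], [B → . ( b Y] }  — shift
  I1: { [A → ( .], [B → ( . b Y] }  — shift, reduce
  I2: { [A' → A .] }  — accept
  I3: { [A → B . ( A] }  — shift
  I4: { [A → e . e e] }  — shift
  I5: { [A → e e . e] }  — shift
  I6: { [A → e e e .] }  — reduce
  I7: { [A → . (], [A → . B ( A], [A → . e e e], [A → B ( . A], [B → . ( b Y] }  — shift
  I8: { [A → B ( A .] }  — reduce
  I9: { [B → ( b . Y], [Y → . ( Y Y], [Y → . / e], [Y → . e e] }  — shift
  I10: { [Y → ( . Y Y], [Y → . ( Y Y], [Y → . / e], [Y → . e e] }  — shift
  I11: { [Y → / . e] }  — shift
  I12: { [B → ( b Y .] }  — reduce
  I13: { [Y → e . e] }  — shift
  I14: { [Y → e e .] }  — reduce
  I15: { [Y → / e .] }  — reduce
  I16: { [Y → ( Y . Y], [Y → . ( Y Y], [Y → . / e], [Y → . e e] }  — shift
  I17: { [Y → ( Y Y .] }  — reduce

I1 contains reduce item [A → ( .] and shift item [B → ( . b Y] — shift-reduce conflict.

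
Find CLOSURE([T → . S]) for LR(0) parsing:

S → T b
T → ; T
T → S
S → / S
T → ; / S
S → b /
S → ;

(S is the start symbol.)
{ [S → . / S], [S → . ;], [S → . T b], [S → . b /], [T → . ; / S], [T → . ; T], [T → . S] }

Start with: [T → . S]
  [T → . S] has the dot before S: add [S → . T b], [S → . / S], [S → . b /], [S → . ;]
  [S → . T b] has the dot before T: add [T → . ; T], [T → . ; / S]
No further items can be added.

CLOSURE = { [S → . / S], [S → . ;], [S → . T b], [S → . b /], [T → . ; / S], [T → . ; T], [T → . S] }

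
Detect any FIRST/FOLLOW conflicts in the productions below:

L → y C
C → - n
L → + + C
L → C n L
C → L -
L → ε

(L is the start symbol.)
Yes. L → C n L with FOLLOW(L) on { '-' }

A FIRST/FOLLOW conflict occurs when a non-terminal N has a nullable alternative N → β (β ⇒* ε) and another alternative N → α with FIRST(α) ∩ FOLLOW(N) ≠ ∅: on such a lookahead the parser cannot decide between expanding α and letting N vanish via β.

Nullable non-terminals: L.
FIRST sets used below: FIRST(C) = { '+', '-', 'y' }

L: nullable alternative(s) L → ε; FOLLOW(L) = { $, '-' }
  L → y C: FIRST \ {ε} = { 'y' } — disjoint from FOLLOW(L)
  L → + + C: FIRST \ {ε} = { '+' } — disjoint from FOLLOW(L)
  L → C n L: FIRST \ {ε} = { '+', '-', 'y' } — overlaps FOLLOW(L) on { '-' }: CONFLICT
  L → ε: FIRST \ {ε} = { } — this is the only nullable alternative, skip

C has no nullable alternative, so no FIRST/FOLLOW check is needed there.

So the grammar has 1 FIRST/FOLLOW conflict (marked CONFLICT above).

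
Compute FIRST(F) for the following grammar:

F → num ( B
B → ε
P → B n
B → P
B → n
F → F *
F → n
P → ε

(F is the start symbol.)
To compute FIRST(F), examine every production with F on the left-hand side, reading each right-hand side left to right until a non-nullable symbol is reached.

From F → num ( B:
  - num is a terminal: add 'num' and stop
From F → F *:
  - F is the symbol being defined: contributes nothing new
    F is not nullable, so stop
From F → n:
  - n is a terminal: add 'n' and stop

Collecting: FIRST(F) = { 'n', 'num' }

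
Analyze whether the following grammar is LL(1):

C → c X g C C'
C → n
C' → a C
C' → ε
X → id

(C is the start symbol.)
No. Predict set conflict for C': { 'a' }

Relevant sets:
  FOLLOW(C') = { $, 'a' }

For C:
  PREDICT(C → c X g C C') = { 'c' }
  PREDICT(C → n) = { 'n' }
For C':
  PREDICT(C' → a C) = { 'a' }
  PREDICT(C' → ε) = { $, 'a' }
X has a single production, so nothing to check there.

Conflict found: Predict set conflict for C': { 'a' }
The grammar is NOT LL(1).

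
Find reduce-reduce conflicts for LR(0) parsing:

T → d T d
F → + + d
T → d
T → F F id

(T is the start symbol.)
No reduce-reduce conflicts

A reduce-reduce conflict occurs when an LR(0) state has two complete items [A → α .] and [B → β .] — both call for a reduction, and with no lookahead the parser cannot choose between them.

Augment with T' → T and build the canonical LR(0) collection (I0 = CLOSURE({[T' → . T]}), then GOTO on every symbol after a dot until no new states appear). It has 11 states:
  I0: { [F → . + + d], [T → . F F id], [T → . d T d], [T → . d], [T' → . T] }  — shift
  I1: { [F → + . + d] }  — shift
  I2: { [F → . + + d], [T → F . F id] }  — shift
  I3: { [T' → T .] }  — accept
  I4: { [F → . + + d], [T → . F F id], [T → . d T d], [T → . d], [T → d . T d], [T → d .] }  — shift, reduce
  I5: { [T → d T . d] }  — shift
  I6: { [T → d T d .] }  — reduce
  I7: { [T → F F . id] }  — shift
  I8: { [T → F F id .] }  — reduce
  I9: { [F → + + . d] }  — shift
  I10: { [F → + + d .] }  — reduce

No state contains more than one complete item.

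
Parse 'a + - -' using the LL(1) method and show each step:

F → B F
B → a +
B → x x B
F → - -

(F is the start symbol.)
LL(1) parsing maintains a stack (initially the start symbol over $) and the input. At each step: if the stack top is a terminal, match it against the current input token; if it is a non-terminal N, replace it with the RHS of M[N, lookahead] (the unique production whose predict set contains the lookahead).

Stack is shown with the top on the left.

Stack    Input      Action
--------------------------
F $      a + - - $  output F → B F
B F $    a + - - $  output B → a +
a + F $  a + - - $  match 'a'
+ F $    + - - $    match '+'
F $      - - $      output F → - -
- - $    - - $      match '-'
- $      - $        match '-'
$        $          accept

The string is accepted.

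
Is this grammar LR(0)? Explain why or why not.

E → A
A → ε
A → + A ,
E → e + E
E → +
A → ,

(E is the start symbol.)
A grammar is LR(0) if no state in the canonical LR(0) collection has:
  - both a shift item (dot before a terminal) and a complete item (shift-reduce conflict), or
  - two or more complete items (reduce-reduce conflict; the accept item [E' → E .] counts as a complete item here).

Augment with E' → E and build the canonical LR(0) collection (I0 = CLOSURE({[E' → . E]}), then GOTO on every symbol after a dot until no new states appear). It has 11 states:
  I0: { [A → . + A ,], [A → . ,], [A → .], [E → . +], [E → . A], [E → . e + E], [E' → . E] }  — shift, reduce
  I1: { [A → + . A ,], [A → . + A ,], [A → . ,], [A → .], [E → + .] }  — shift, 2 reduces
  I2: { [A → , .] }  — reduce
  I3: { [E → A .] }  — reduce
  I4: { [E' → E .] }  — accept
  I5: { [E → e . + E] }  — shift
  I6: { [A → . + A ,], [A → . ,], [A → .], [E → . +], [E → . A], [E → . e + E], [E → e + . E] }  — shift, reduce
  I7: { [E → e + E .] }  — reduce
  I8: { [A → + . A ,], [A → . + A ,], [A → . ,], [A → .] }  — shift, reduce
  I9: { [A → + A . ,] }  — shift
  I10: { [A → + A , .] }  — reduce

Conflict in state I0:
  Shift-reduce conflict between [A → .] and [A → . + A ,]
So the grammar is NOT LR(0).

Answer: No. Shift-reduce conflict between [A → .] and [A → . + A ,]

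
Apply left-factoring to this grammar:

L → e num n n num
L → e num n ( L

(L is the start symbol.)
Left-factoring transforms A → αβ₁ | αβ₂ into A → αA' and A' → β₁ | β₂
(α is the longest common prefix among the alternatives). Repeat until
no nonterminal has two alternatives with a common prefix.

Round 1: L has alternatives sharing prefix 'e num n'. Introduce L': L → e num n L'
  Add: L' → n num
  Add: L' → ( L

No remaining common prefixes — done.

Resulting grammar:
L → e num n L'
L' → n num
L' → ( L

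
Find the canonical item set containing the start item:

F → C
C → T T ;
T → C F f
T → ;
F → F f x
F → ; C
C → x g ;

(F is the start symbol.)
{ [C → . T T ;], [C → . x g ;], [F → . ; C], [F → . C], [F → . F f x], [F' → . F], [T → . ;], [T → . C F f] }

First, augment the grammar with F' → F
I₀ = CLOSURE({ [F' → . F] }):
  [F' → . F] has the dot before F: add [F → . C], [F → . F f x], [F → . ; C]
  [F → . C] has the dot before C: add [C → . T T ;], [C → . x g ;]
  [C → . T T ;] has the dot before T: add [T → . C F f], [T → . ;]
No further items can be added.

I₀ = { [C → . T T ;], [C → . x g ;], [F → . ; C], [F → . C], [F → . F f x], [F' → . F], [T → . ;], [T → . C F f] }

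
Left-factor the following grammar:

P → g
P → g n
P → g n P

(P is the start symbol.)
Left-factoring transforms A → αβ₁ | αβ₂ into A → αA' and A' → β₁ | β₂
(α is the longest common prefix among the alternatives). Repeat until
no nonterminal has two alternatives with a common prefix.

Round 1: P has alternatives sharing prefix 'g'. Introduce P': P → g P'
  Add: P' → ε
  Add: P' → n
  Add: P' → n P

Round 2: P' has alternatives sharing prefix 'n'. Introduce P'': P' → n P''
  Add: P'' → ε
  Add: P'' → P

No remaining common prefixes — done.

Resulting grammar:
P → g P'
P' → ε
P' → n P''
P'' → ε
P'' → P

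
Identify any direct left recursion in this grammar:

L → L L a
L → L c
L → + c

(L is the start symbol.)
Direct left recursion occurs when N → N α for some non-terminal N (the right-hand side begins with the left-hand side itself).

L → L L a: LEFT RECURSIVE (starts with L)
L → L c: LEFT RECURSIVE (starts with L)
L → + c: starts with '+'

The grammar has direct left recursion on: L.

Answer: Yes, L is left-recursive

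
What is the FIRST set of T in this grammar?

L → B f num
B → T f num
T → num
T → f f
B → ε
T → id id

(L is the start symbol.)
To compute FIRST(T), examine every production with T on the left-hand side, reading each right-hand side left to right until a non-nullable symbol is reached.

From T → num:
  - num is a terminal: add 'num' and stop
From T → f f:
  - f is a terminal: add 'f' and stop
From T → id id:
  - id is a terminal: add 'id' and stop

Collecting: FIRST(T) = { 'f', 'id', 'num' }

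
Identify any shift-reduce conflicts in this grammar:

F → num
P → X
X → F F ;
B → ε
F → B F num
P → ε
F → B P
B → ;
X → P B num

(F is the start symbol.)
A shift-reduce conflict occurs when an LR(0) state has both:
  - a complete (reduce) item [A → α .] (dot at the end), and
  - a shift item [B → β . c γ] (dot before a terminal).

Augment with F' → F and build the canonical LR(0) collection (I0 = CLOSURE({[F' → . F]}), then GOTO on every symbol after a dot until no new states appear). It has 13 states:
  I0: { [B → . ;], [B → .], [F → . B F num], [F → . B P], [F → . num], [F' → . F] }  — shift, reduce
  I1: { [B → ; .] }  — reduce
  I2: { [B → . ;], [B → .], [F → . B F num], [F → . B P], [F → . num], [F → B . F num], [F → B . P], [P → . X], [P → .], [X → . F F ;], [X → . P B num] }  — shift, 2 reduces
  I3: { [F' → F .] }  — accept
  I4: { [F → num .] }  — reduce
  I5: { [B → . ;], [B → .], [F → . B F num], [F → . B P], [F → . num], [F → B F . num], [X → F . F ;] }  — shift, reduce
  I6: { [B → . ;], [B → .], [F → B P .], [X → P . B num] }  — shift, 2 reduces
  I7: { [P → X .] }  — reduce
  I8: { [X → P B . num] }  — shift
  I9: { [X → P B num .] }  — reduce
  I10: { [X → F F . ;] }  — shift
  I11: { [F → B F num .], [F → num .] }  — 2 reduces
  I12: { [X → F F ; .] }  — reduce

I0 contains reduce item [B → .] and shift items [B → . ;], [F → . num] — shift-reduce conflict.
I2 contains reduce items [B → .], [P → .] and shift items [B → . ;], [F → . num] — shift-reduce conflict.
I5 contains reduce item [B → .] and shift items [B → . ;], [F → B F . num], [F → . num] — shift-reduce conflict.
I6 contains reduce items [B → .], [F → B P .] and shift item [B → . ;] — shift-reduce conflict.

Answer: Yes — I0: [B → .] vs [B → . ;]; I2: [B → .] vs [B → . ;]; I5: [B → .] vs [B → . ;]; I6: [B → .] vs [B → . ;]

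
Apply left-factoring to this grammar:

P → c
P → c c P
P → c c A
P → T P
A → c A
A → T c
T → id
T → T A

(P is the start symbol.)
P → c P'
P' → ε
P' → c P''
P'' → P
P'' → A
P → T P
A → c A
A → T c
T → id
T → T A

Left-factoring transforms A → αβ₁ | αβ₂ into A → αA' and A' → β₁ | β₂
(α is the longest common prefix among the alternatives). Repeat until
no nonterminal has two alternatives with a common prefix.

Round 1: P has alternatives sharing prefix 'c'. Introduce P': P → c P'
  Add: P' → ε
  Add: P' → c P
  Add: P' → c A

Round 2: P' has alternatives sharing prefix 'c'. Introduce P'': P' → c P''
  Add: P'' → P
  Add: P'' → A

No remaining common prefixes — done.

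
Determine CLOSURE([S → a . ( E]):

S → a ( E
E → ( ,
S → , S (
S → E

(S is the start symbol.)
{ [S → a . ( E] }

Start with: [S → a . ( E]
The dot precedes the terminal '(', so nothing is added.

CLOSURE = { [S → a . ( E] }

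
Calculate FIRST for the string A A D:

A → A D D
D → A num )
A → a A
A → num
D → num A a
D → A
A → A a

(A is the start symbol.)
{ 'a', 'num' }

FIRST sets of the non-terminals involved (from the grammar, by fixed-point iteration):
  FIRST(A) = { 'a', 'num' }

To compute FIRST(A A D), process the symbols left to right:
Symbol A is a non-terminal. Add FIRST(A) \ {ε} = { 'a', 'num' }
A is not nullable (ε ∉ FIRST(A)), so stop here.
FIRST(A A D) = { 'a', 'num' }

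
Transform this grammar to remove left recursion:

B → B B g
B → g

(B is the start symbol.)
B → g B'
B' → B g B'
B' → ε

B is directly left-recursive. The standard transformation for
  A → A α₁ | ... | A α_m | β₁ | ... | β_n
is
  A  → β₁ A' | ... | β_n A'
  A' → α₁ A' | ... | α_m A' | ε

B → g becomes B → g B'
B → B B g becomes B' → B g B'
Add B' → ε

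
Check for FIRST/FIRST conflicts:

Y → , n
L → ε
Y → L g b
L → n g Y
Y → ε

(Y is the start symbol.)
FIRST sets of the non-terminals at (or reachable through a nullable prefix from) the front of some alternative:
  FIRST(L) = { 'n', ε }

Productions for Y:
  Y → , n: FIRST = { ',' }
  Y → L g b: FIRST = { 'g', 'n' }
  Y → ε: FIRST = { ε }
Productions for L:
  L → ε: FIRST = { ε }
  L → n g Y: FIRST = { 'n' }

All alternatives of each non-terminal have pairwise disjoint FIRST sets.

Answer: No FIRST/FIRST conflicts.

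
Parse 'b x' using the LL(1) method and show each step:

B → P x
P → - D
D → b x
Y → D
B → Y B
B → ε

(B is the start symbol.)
Stack is shown with the top on the left.

Stack    Input  Action
----------------------
B $      b x $  output B → Y B
Y B $    b x $  output Y → D
D B $    b x $  output D → b x
b x B $  b x $  match 'b'
x B $    x $    match 'x'
B $      $      output B → ε
$        $      accept

The string is accepted.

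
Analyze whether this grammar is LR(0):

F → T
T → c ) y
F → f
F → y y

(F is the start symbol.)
Yes, the grammar is LR(0)

A grammar is LR(0) if no state in the canonical LR(0) collection has:
  - both a shift item (dot before a terminal) and a complete item (shift-reduce conflict), or
  - two or more complete items (reduce-reduce conflict; the accept item [F' → F .] counts as a complete item here).

Augment with F' → F and build the canonical LR(0) collection (I0 = CLOSURE({[F' → . F]}), then GOTO on every symbol after a dot until no new states appear). It has 9 states:
  I0: { [F → . T], [F → . f], [F → . y y], [F' → . F], [T → . c ) y] }  — shift
  I1: { [F' → F .] }  — accept
  I2: { [F → T .] }  — reduce
  I3: { [T → c . ) y] }  — shift
  I4: { [F → f .] }  — reduce
  I5: { [F → y . y] }  — shift
  I6: { [F → y y .] }  — reduce
  I7: { [T → c ) . y] }  — shift
  I8: { [T → c ) y .] }  — reduce

Every state is either a pure shift/goto state or contains exactly one complete item and nothing to shift — no conflicts. The grammar is LR(0).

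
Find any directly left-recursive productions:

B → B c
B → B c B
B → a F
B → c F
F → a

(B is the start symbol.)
Direct left recursion occurs when N → N α for some non-terminal N (the right-hand side begins with the left-hand side itself).

B → B c: LEFT RECURSIVE (starts with B)
B → B c B: LEFT RECURSIVE (starts with B)
B → a F: starts with a
B → c F: starts with c
F → a: starts with a

The grammar has direct left recursion on: B.

Answer: Yes, B is left-recursive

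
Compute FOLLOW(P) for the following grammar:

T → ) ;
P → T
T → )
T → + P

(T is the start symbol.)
{ $ }

In T → + P: P is at the end, add FOLLOW(T)

The FOLLOW sets referred to above (computed the same way, to a fixed point):
  FOLLOW(T) = { $ }

Taking the union: FOLLOW(P) = { $ }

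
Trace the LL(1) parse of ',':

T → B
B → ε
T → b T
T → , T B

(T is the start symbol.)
Stack is shown with the top on the left.

Stack    Input  Action
----------------------
T $      , $    output T → , T B
, T B $  , $    match ','
T B $    $      output T → B
B B $    $      output B → ε
B $      $      output B → ε
$        $      accept

The string is accepted.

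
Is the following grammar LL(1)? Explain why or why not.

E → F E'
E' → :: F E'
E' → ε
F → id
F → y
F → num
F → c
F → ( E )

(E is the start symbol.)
Yes, the grammar is LL(1).

A grammar is LL(1) if for each non-terminal N with multiple productions, the predict sets of those productions are pairwise disjoint, where PREDICT(N → α) = (FIRST(α) \ {ε}) ∪ (FOLLOW(N) if α ⇒* ε).

Relevant sets:
  FOLLOW(E') = { $, ')' }

For E':
  PREDICT(E' → :: F E') = { '::' }
  PREDICT(E' → ε) = { $, ')' }
For F:
  PREDICT(F → id) = { 'id' }
  PREDICT(F → y) = { 'y' }
  PREDICT(F → num) = { 'num' }
  PREDICT(F → c) = { 'c' }
  PREDICT(F → '(' E ')') = { '(' }
E has a single production, so nothing to check there.

All predict sets are disjoint. The grammar IS LL(1).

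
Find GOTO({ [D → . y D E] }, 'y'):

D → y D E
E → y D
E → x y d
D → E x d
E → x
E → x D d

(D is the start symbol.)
GOTO(I, 'y') = CLOSURE({ [A → αX.β] : [A → α.Xβ] ∈ I, X = 'y' })

Items with dot before 'y', with the dot advanced:
  [D → . y D E] → [D → y . D E]
Closure of the advanced items:
  [D → y . D E] has the dot before D: add [D → . y D E], [D → . E x d]
  [D → . E x d] has the dot before E: add [E → . y D], [E → . x y d], [E → . x], [E → . x D d]

GOTO = { [D → . E x d], [D → . y D E], [D → y . D E], [E → . x D d], [E → . x y d], [E → . x], [E → . y D] }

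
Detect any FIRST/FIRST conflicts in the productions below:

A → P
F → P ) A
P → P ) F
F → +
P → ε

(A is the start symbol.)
No FIRST/FIRST conflicts.

A FIRST/FIRST conflict occurs when two productions N → α and N → β for the same non-terminal have FIRST(α) ∩ FIRST(β) ≠ ∅ (with ε ∈ FIRST of a nullable right-hand side, so two nullable alternatives also conflict).

FIRST sets of the non-terminals at (or reachable through a nullable prefix from) the front of some alternative:
  FIRST(P) = { ')', ε }

Productions for F:
  F → P ) A: FIRST = { ')' }
  F → +: FIRST = { '+' }
Productions for P:
  P → P ) F: FIRST = { ')' }
  P → ε: FIRST = { ε }
A has only one production, so no FIRST/FIRST conflict is possible there.

All alternatives of each non-terminal have pairwise disjoint FIRST sets.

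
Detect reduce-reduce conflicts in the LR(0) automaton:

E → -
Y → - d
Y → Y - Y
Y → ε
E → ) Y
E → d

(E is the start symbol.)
No reduce-reduce conflicts

A reduce-reduce conflict occurs when an LR(0) state has two complete items [A → α .] and [B → β .] — both call for a reduction, and with no lookahead the parser cannot choose between them.

Augment with E' → E and build the canonical LR(0) collection (I0 = CLOSURE({[E' → . E]}), then GOTO on every symbol after a dot until no new states appear). It has 10 states:
  I0: { [E → . ) Y], [E → . -], [E → . d], [E' → . E] }  — shift
  I1: { [E → ) . Y], [Y → . - d], [Y → . Y - Y], [Y → .] }  — shift, reduce
  I2: { [E → - .] }  — reduce
  I3: { [E' → E .] }  — accept
  I4: { [E → d .] }  — reduce
  I5: { [Y → - . d] }  — shift
  I6: { [E → ) Y .], [Y → Y . - Y] }  — shift, reduce
  I7: { [Y → . - d], [Y → . Y - Y], [Y → .], [Y → Y - . Y] }  — shift, reduce
  I8: { [Y → Y - Y .], [Y → Y . - Y] }  — shift, reduce
  I9: { [Y → - d .] }  — reduce

No state contains more than one complete item.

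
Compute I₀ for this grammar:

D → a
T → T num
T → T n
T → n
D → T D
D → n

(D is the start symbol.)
First, augment the grammar with D' → D
I₀ = CLOSURE({ [D' → . D] }):
  [D' → . D] has the dot before D: add [D → . a], [D → . T D], [D → . n]
  [D → . T D] has the dot before T: add [T → . T num], [T → . T n], [T → . n]
No further items can be added.

I₀ = { [D → . T D], [D → . a], [D → . n], [D' → . D], [T → . T n], [T → . T num], [T → . n] }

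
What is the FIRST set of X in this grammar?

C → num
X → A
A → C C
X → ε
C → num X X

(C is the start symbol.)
To compute FIRST(X), examine every production with X on the left-hand side, reading each right-hand side left to right until a non-nullable symbol is reached.

FIRST sets of the other non-terminals involved (by the same procedure, iterated to a fixed point):
  FIRST(A) = { 'num' }

From X → A:
  - A is a non-terminal: add FIRST(A) \ {ε} = { 'num' }
    A is not nullable, so stop
From X → ε:
  - ε-production, so ε ∈ FIRST(X)

Collecting: FIRST(X) = { 'num', ε }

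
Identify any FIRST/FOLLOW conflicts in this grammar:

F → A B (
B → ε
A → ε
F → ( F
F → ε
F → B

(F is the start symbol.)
Nullable non-terminals: A, B, F.
FIRST sets used below: FIRST(A) = { ε }, FIRST(B) = { ε }
A has a nullable alternative but only one production, so nothing to check.
B has a nullable alternative but only one production, so nothing to check.

F: nullable alternative(s) F → ε, F → B; FOLLOW(F) = { $ }
  F → A B (: FIRST \ {ε} = { '(' } — disjoint from FOLLOW(F)
  F → ( F: FIRST \ {ε} = { '(' } — disjoint from FOLLOW(F)
  F → ε: FIRST \ {ε} = { } — disjoint from FOLLOW(F)
  F → B: FIRST \ {ε} = { } — disjoint from FOLLOW(F)

No FIRST/FOLLOW conflicts found.

Answer: No FIRST/FOLLOW conflicts.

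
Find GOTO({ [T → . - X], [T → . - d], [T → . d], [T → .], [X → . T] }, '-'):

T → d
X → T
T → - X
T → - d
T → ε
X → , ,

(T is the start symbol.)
{ [T → - . X], [T → - . d], [T → . - X], [T → . - d], [T → . d], [T → .], [X → . , ,], [X → . T] }

GOTO(I, '-') = CLOSURE({ [A → αX.β] : [A → α.Xβ] ∈ I, X = '-' })

Items with dot before '-', with the dot advanced:
  [T → . - X] → [T → - . X]
  [T → . - d] → [T → - . d]
Closure of the advanced items:
  [T → - . X] has the dot before X: add [X → . T], [X → . , ,]
  [X → . T] has the dot before T: add [T → . d], [T → . - X], [T → . - d], [T → .]

GOTO = { [T → - . X], [T → - . d], [T → . - X], [T → . - d], [T → . d], [T → .], [X → . , ,], [X → . T] }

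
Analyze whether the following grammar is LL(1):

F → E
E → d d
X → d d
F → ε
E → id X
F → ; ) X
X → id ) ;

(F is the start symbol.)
A grammar is LL(1) if for each non-terminal N with multiple productions, the predict sets of those productions are pairwise disjoint, where PREDICT(N → α) = (FIRST(α) \ {ε}) ∪ (FOLLOW(N) if α ⇒* ε).

Relevant sets:
  FIRST(E) = { 'd', 'id' }
  FOLLOW(F) = { $ }

For F:
  PREDICT(F → E) = { 'd', 'id' }
  PREDICT(F → ε) = { $ }
  PREDICT(F → ';' ')' X) = { ';' }
For E:
  PREDICT(E → d d) = { 'd' }
  PREDICT(E → id X) = { 'id' }
For X:
  PREDICT(X → d d) = { 'd' }
  PREDICT(X → id ')' ';') = { 'id' }

All predict sets are disjoint. The grammar IS LL(1).

Answer: Yes, the grammar is LL(1).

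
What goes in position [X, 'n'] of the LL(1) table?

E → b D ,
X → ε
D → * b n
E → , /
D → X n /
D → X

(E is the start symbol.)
To find M[X, 'n'], we find productions for X where 'n' is in the predict set (PREDICT(N → α) = (FIRST(α) \ {ε}) ∪ (FOLLOW(N) if α ⇒* ε)).

Relevant sets:
  FOLLOW(X) = { ',', 'n' }

X → ε: PREDICT = { ',', 'n' }
  'n' is in predict set, so this production goes in M[X, 'n']

M[X, 'n'] = X → ε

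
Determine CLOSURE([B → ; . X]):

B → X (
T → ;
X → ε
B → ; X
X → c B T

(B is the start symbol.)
{ [B → ; . X], [X → . c B T], [X → .] }

Start with: [B → ; . X]
  [B → ; . X] has the dot before X: add [X → .], [X → . c B T]
No further items can be added.

CLOSURE = { [B → ; . X], [X → . c B T], [X → .] }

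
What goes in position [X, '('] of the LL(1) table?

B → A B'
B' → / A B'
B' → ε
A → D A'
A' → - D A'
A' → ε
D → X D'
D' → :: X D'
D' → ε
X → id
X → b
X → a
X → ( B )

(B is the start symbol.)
X → ( B )

To find M[X, '('], we find productions for X where '(' is in the predict set (PREDICT(N → α) = (FIRST(α) \ {ε}) ∪ (FOLLOW(N) if α ⇒* ε)).

X → id: PREDICT = { 'id' }
X → b: PREDICT = { 'b' }
X → a: PREDICT = { 'a' }
X → ( B ): PREDICT = { '(' }
  '(' is in predict set, so this production goes in M[X, '(']

M[X, '('] = X → ( B )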